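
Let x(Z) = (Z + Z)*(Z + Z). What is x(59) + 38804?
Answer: 52728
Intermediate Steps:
x(Z) = 4*Z² (x(Z) = (2*Z)*(2*Z) = 4*Z²)
x(59) + 38804 = 4*59² + 38804 = 4*3481 + 38804 = 13924 + 38804 = 52728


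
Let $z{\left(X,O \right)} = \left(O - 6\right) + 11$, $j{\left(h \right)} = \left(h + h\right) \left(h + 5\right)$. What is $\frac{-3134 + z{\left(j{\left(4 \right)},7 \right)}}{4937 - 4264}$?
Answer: $- \frac{3122}{673} \approx -4.6389$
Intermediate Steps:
$j{\left(h \right)} = 2 h \left(5 + h\right)$
$z{\left(X,O \right)} = 5 + O$ ($z{\left(X,O \right)} = \left(O - 6\right) + 11 = \left(-6 + O\right) + 11 = 5 + O$)
$\frac{-3134 + z{\left(j{\left(4 \right)},7 \right)}}{4937 - 4264} = \frac{-3134 + \left(5 + 7\right)}{4937 - 4264} = \frac{-3134 + 12}{673} = \left(-3122\right) \frac{1}{673} = - \frac{3122}{673}$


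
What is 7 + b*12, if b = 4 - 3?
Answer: 19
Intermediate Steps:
b = 1
7 + b*12 = 7 + 1*12 = 7 + 12 = 19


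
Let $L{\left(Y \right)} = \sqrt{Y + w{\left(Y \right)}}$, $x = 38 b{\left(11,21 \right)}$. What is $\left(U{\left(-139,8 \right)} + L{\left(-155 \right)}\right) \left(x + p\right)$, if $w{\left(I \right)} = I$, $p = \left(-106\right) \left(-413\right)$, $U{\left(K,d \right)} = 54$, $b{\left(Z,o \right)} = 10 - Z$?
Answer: $2361960 + 43740 i \sqrt{310} \approx 2.362 \cdot 10^{6} + 7.7012 \cdot 10^{5} i$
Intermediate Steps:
$p = 43778$
$x = -38$ ($x = 38 \left(10 - 11\right) = 38 \left(-1\right) = -38$)
$L{\left(Y \right)} = \sqrt{2} \sqrt{Y}$ ($L{\left(Y \right)} = \sqrt{Y + Y} = \sqrt{2 Y} = \sqrt{2} \sqrt{Y}$)
$\left(U{\left(-139,8 \right)} + L{\left(-155 \right)}\right) \left(x + p\right) = \left(54 + \sqrt{2} \sqrt{-155}\right) \left(-38 + 43778\right) = \left(54 + \sqrt{2} i \sqrt{155}\right) 43740 = \left(54 + i \sqrt{310}\right) 43740 = 2361960 + 43740 i \sqrt{310}$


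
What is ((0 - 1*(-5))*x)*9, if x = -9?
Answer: -405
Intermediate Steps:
((0 - 1*(-5))*x)*9 = ((0 - 1*(-5))*(-9))*9 = ((0 + 5)*(-9))*9 = (5*(-9))*9 = -45*9 = -405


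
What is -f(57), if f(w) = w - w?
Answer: 0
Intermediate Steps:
f(w) = 0
-f(57) = -1*0 = 0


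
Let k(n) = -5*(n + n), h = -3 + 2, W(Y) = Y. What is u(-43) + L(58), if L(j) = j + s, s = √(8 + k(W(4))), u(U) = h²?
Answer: 59 + 4*I*√2 ≈ 59.0 + 5.6569*I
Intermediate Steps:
h = -1
k(n) = -10*n
u(U) = 1 (u(U) = (-1)² = 1)
s = 4*I*√2 (s = √(8 - 10*4) = √(8 - 40) = √(-32) = 4*I*√2 ≈ 5.6569*I)
L(j) = j + 4*I*√2
u(-43) + L(58) = 1 + (58 + 4*I*√2) = 59 + 4*I*√2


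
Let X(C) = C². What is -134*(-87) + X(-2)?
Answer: 11662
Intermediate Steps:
-134*(-87) + X(-2) = -134*(-87) + (-2)² = 11658 + 4 = 11662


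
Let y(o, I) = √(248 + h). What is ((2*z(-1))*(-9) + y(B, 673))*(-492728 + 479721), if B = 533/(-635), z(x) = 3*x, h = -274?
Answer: -702378 - 13007*I*√26 ≈ -7.0238e+5 - 66323.0*I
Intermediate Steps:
B = -533/635 (B = 533*(-1/635) = -533/635 ≈ -0.83937)
y(o, I) = I*√26 (y(o, I) = √(248 - 274) = √(-26) = I*√26)
((2*z(-1))*(-9) + y(B, 673))*(-492728 + 479721) = ((2*(3*(-1)))*(-9) + I*√26)*(-492728 + 479721) = ((2*(-3))*(-9) + I*√26)*(-13007) = (-6*(-9) + I*√26)*(-13007) = (54 + I*√26)*(-13007) = -702378 - 13007*I*√26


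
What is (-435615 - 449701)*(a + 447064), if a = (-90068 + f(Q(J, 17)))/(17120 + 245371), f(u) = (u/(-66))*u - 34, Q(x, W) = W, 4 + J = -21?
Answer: -3428435919149047654/8662203 ≈ -3.9579e+11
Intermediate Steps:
J = -25 (J = -4 - 21 = -25)
f(u) = -34 - u**2/66 (f(u) = (u*(-1/66))*u - 34 = (-u/66)*u - 34 = -u**2/66 - 34 = -34 - u**2/66)
a = -5947021/17324406 (a = (-90068 + (-34 - 1/66*17**2))/(17120 + 245371) = (-90068 + (-34 - 1/66*289))/262491 = (-90068 + (-34 - 289/66))*(1/262491) = (-90068 - 2533/66)*(1/262491) = -5947021/66*1/262491 = -5947021/17324406 ≈ -0.34327)
(-435615 - 449701)*(a + 447064) = (-435615 - 449701)*(-5947021/17324406 + 447064) = -885316*7745112296963/17324406 = -3428435919149047654/8662203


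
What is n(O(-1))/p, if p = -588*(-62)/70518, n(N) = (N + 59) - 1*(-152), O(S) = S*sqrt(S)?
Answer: 354269/868 - 1679*I/868 ≈ 408.14 - 1.9343*I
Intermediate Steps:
O(S) = S**(3/2)
n(N) = 211 + N (n(N) = (59 + N) + 152 = 211 + N)
p = 868/1679 (p = 36456*(1/70518) = 868/1679 ≈ 0.51697)
n(O(-1))/p = (211 + (-1)**(3/2))/(868/1679) = (211 - I)*(1679/868) = 354269/868 - 1679*I/868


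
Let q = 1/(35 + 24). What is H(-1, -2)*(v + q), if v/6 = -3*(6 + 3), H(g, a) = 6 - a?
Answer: -76456/59 ≈ -1295.9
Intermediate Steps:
v = -162 (v = 6*(-3*(6 + 3)) = 6*(-3*9) = 6*(-27) = -162)
q = 1/59 ≈ 0.016949
H(-1, -2)*(v + q) = (6 - 1*(-2))*(-162 + 1/59) = (6 + 2)*(-9557/59) = 8*(-9557/59) = -76456/59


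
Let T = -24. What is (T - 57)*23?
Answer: -1863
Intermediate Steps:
(T - 57)*23 = (-24 - 57)*23 = -81*23 = -1863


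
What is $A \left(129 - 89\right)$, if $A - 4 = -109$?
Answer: $-4200$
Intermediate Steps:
$A = -105$ ($A = 4 - 109 = -105$)
$A \left(129 - 89\right) = - 105 \left(129 - 89\right) = \left(-105\right) 40 = -4200$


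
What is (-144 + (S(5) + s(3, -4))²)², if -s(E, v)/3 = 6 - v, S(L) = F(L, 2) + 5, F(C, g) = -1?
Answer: 283024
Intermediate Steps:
S(L) = 4 (S(L) = -1 + 5 = 4)
s(E, v) = -18 + 3*v (s(E, v) = -3*(6 - v) = -18 + 3*v)
(-144 + (S(5) + s(3, -4))²)² = (-144 + (4 + (-18 + 3*(-4)))²)² = (-144 + (4 + (-18 - 12))²)² = (-144 + (4 - 30)²)² = (-144 + (-26)²)² = (-144 + 676)² = 532² = 283024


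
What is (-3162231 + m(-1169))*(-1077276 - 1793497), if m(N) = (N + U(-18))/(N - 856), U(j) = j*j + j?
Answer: 18383043456012976/2025 ≈ 9.0781e+12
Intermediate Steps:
U(j) = j + j**2 (U(j) = j**2 + j = j + j**2)
m(N) = (306 + N)/(-856 + N) (m(N) = (N - 18*(1 - 18))/(N - 856) = (N - 18*(-17))/(-856 + N) = (N + 306)/(-856 + N) = (306 + N)/(-856 + N))
(-3162231 + m(-1169))*(-1077276 - 1793497) = (-3162231 + (306 - 1169)/(-856 - 1169))*(-1077276 - 1793497) = (-3162231 - 863/(-2025))*(-2870773) = (-3162231 - 1/2025*(-863))*(-2870773) = (-3162231 + 863/2025)*(-2870773) = -6403516912/2025*(-2870773) = 18383043456012976/2025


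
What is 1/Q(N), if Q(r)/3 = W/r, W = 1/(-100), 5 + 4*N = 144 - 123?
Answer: -400/3 ≈ -133.33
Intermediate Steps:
N = 4 (N = -5/4 + (144 - 123)/4 = -5/4 + (¼)*21 = -5/4 + 21/4 = 4)
W = -1/100 ≈ -0.010000
Q(r) = -3/(100*r) (Q(r) = 3*(-1/(100*r)) = -3/(100*r))
1/Q(N) = 1/(-3/100/4) = 1/(-3/100*¼) = 1/(-3/400) = -400/3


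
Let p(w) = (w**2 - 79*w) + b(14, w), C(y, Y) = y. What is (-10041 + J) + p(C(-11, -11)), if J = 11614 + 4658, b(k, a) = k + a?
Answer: 7224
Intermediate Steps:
b(k, a) = a + k
J = 16272
p(w) = 14 + w**2 - 78*w (p(w) = (w**2 - 79*w) + (w + 14) = (w**2 - 79*w) + (14 + w) = 14 + w**2 - 78*w)
(-10041 + J) + p(C(-11, -11)) = (-10041 + 16272) + (14 + (-11)**2 - 78*(-11)) = 6231 + (14 + 121 + 858) = 6231 + 993 = 7224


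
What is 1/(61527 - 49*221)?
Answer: 1/50698 ≈ 1.9725e-5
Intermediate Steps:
1/(61527 - 49*221) = 1/(61527 - 10829) = 1/50698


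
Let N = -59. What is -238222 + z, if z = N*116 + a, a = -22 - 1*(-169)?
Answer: -244919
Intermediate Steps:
a = 147 (a = -22 + 169 = 147)
z = -6697 (z = -59*116 + 147 = -6844 + 147 = -6697)
-238222 + z = -238222 - 6697 = -244919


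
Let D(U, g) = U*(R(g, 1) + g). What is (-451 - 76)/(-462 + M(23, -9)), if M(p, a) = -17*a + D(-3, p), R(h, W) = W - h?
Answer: 527/312 ≈ 1.6891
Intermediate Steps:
D(U, g) = U (D(U, g) = U*((1 - g) + g) = U*1 = U)
M(p, a) = -3 - 17*a (M(p, a) = -17*a - 3 = -3 - 17*a)
(-451 - 76)/(-462 + M(23, -9)) = (-451 - 76)/(-462 + (-3 - 17*(-9))) = -527/(-462 + (-3 + 153)) = -527/(-462 + 150) = -527/(-312) = -527*(-1/312) = 527/312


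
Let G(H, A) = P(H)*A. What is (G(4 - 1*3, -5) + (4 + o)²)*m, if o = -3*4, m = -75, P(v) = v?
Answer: -4425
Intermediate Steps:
o = -12
G(H, A) = A*H (G(H, A) = H*A = A*H)
(G(4 - 1*3, -5) + (4 + o)²)*m = (-5*(4 - 1*3) + (4 - 12)²)*(-75) = (-5*(4 - 3) + (-8)²)*(-75) = (-5*1 + 64)*(-75) = (-5 + 64)*(-75) = 59*(-75) = -4425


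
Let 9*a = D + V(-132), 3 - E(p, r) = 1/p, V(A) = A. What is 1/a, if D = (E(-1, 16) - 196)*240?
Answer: -3/15404 ≈ -0.00019475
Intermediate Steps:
E(p, r) = 3 - 1/p
D = -46080 (D = ((3 - 1/(-1)) - 196)*240 = ((3 - 1*(-1)) - 196)*240 = ((3 + 1) - 196)*240 = (4 - 196)*240 = -192*240 = -46080)
a = -15404/3 (a = (-46080 - 132)/9 = (⅑)*(-46212) = -15404/3 ≈ -5134.7)
1/a = 1/(-15404/3) = -3/15404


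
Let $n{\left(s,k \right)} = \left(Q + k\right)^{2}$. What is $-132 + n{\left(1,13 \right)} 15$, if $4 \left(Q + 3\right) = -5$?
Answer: $\frac{16263}{16} \approx 1016.4$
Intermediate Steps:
$Q = - \frac{17}{4}$ ($Q = -3 + \frac{1}{4} \left(-5\right) = -3 - \frac{5}{4} = - \frac{17}{4} \approx -4.25$)
$n{\left(s,k \right)} = \left(- \frac{17}{4} + k\right)^{2}$
$-132 + n{\left(1,13 \right)} 15 = -132 + \frac{\left(-17 + 4 \cdot 13\right)^{2}}{16} \cdot 15 = -132 + \frac{\left(-17 + 52\right)^{2}}{16} \cdot 15 = -132 + \frac{35^{2}}{16} \cdot 15 = -132 + \frac{1}{16} \cdot 1225 \cdot 15 = -132 + \frac{1225}{16} \cdot 15 = -132 + \frac{18375}{16} = \frac{16263}{16}$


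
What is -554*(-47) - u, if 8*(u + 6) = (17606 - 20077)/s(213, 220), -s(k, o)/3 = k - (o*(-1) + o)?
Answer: 133134457/5112 ≈ 26044.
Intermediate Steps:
s(k, o) = -3*k (s(k, o) = -3*(k - (o*(-1) + o)) = -3*(k - (-o + o)) = -3*(k - 1*0) = -3*(k + 0) = -3*k)
u = -28201/5112 (u = -6 + ((17606 - 20077)/((-3*213)))/8 = -6 + (-2471/(-639))/8 = -6 + (-2471*(-1/639))/8 = -6 + (⅛)*(2471/639) = -6 + 2471/5112 = -28201/5112 ≈ -5.5166)
-554*(-47) - u = -554*(-47) - 1*(-28201/5112) = 26038 + 28201/5112 = 133134457/5112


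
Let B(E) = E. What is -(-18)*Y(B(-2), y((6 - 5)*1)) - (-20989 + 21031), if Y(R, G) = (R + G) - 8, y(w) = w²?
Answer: -204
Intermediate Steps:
Y(R, G) = -8 + G + R (Y(R, G) = (G + R) - 8 = -8 + G + R)
-(-18)*Y(B(-2), y((6 - 5)*1)) - (-20989 + 21031) = -(-18)*(-8 + ((6 - 5)*1)² - 2) - (-20989 + 21031) = -(-18)*(-8 + (1*1)² - 2) - 1*42 = -(-18)*(-8 + 1² - 2) - 42 = -(-18)*(-8 + 1 - 2) - 42 = -(-18)*(-9) - 42 = -1*162 - 42 = -162 - 42 = -204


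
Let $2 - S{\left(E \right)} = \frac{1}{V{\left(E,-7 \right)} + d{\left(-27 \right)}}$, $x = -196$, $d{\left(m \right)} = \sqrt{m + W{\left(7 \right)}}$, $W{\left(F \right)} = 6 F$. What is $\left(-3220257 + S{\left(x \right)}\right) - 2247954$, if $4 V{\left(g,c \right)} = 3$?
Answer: $- \frac{421052089}{77} - \frac{16 \sqrt{15}}{231} \approx -5.4682 \cdot 10^{6}$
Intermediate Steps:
$V{\left(g,c \right)} = \frac{3}{4}$ ($V{\left(g,c \right)} = \frac{1}{4} \cdot 3 = \frac{3}{4}$)
$d{\left(m \right)} = \sqrt{42 + m}$ ($d{\left(m \right)} = \sqrt{m + 6 \cdot 7} = \sqrt{m + 42} = \sqrt{42 + m}$)
$S{\left(E \right)} = 2 - \frac{1}{\frac{3}{4} + \sqrt{15}}$ ($S{\left(E \right)} = 2 - \frac{1}{\frac{3}{4} + \sqrt{42 - 27}} = 2 - \frac{1}{\frac{3}{4} + \sqrt{15}}$)
$\left(-3220257 + S{\left(x \right)}\right) - 2247954 = \left(-3220257 + \left(\frac{158}{77} - \frac{16 \sqrt{15}}{231}\right)\right) - 2247954 = \left(- \frac{247959631}{77} - \frac{16 \sqrt{15}}{231}\right) - 2247954 = - \frac{421052089}{77} - \frac{16 \sqrt{15}}{231}$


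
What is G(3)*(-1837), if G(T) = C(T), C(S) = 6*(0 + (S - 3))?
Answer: 0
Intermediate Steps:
C(S) = -18 + 6*S (C(S) = 6*(0 + (-3 + S)) = 6*(-3 + S) = -18 + 6*S)
G(T) = -18 + 6*T
G(3)*(-1837) = (-18 + 6*3)*(-1837) = (-18 + 18)*(-1837) = 0*(-1837) = 0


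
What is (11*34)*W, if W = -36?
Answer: -13464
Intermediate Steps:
(11*34)*W = (11*34)*(-36) = 374*(-36) = -13464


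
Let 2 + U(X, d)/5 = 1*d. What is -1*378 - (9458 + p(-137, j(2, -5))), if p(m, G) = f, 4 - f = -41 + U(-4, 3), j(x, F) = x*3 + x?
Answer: -9876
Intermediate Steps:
j(x, F) = 4*x (j(x, F) = 3*x + x = 4*x)
U(X, d) = -10 + 5*d (U(X, d) = -10 + 5*(1*d) = -10 + 5*d)
f = 40 (f = 4 - (-41 + (-10 + 5*3)) = 4 - (-41 + (-10 + 15)) = 4 - (-41 + 5) = 4 - 1*(-36) = 4 + 36 = 40)
p(m, G) = 40
-1*378 - (9458 + p(-137, j(2, -5))) = -1*378 - (9458 + 40) = -378 - 1*9498 = -378 - 9498 = -9876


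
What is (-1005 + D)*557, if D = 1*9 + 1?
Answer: -554215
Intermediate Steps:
D = 10 (D = 9 + 1 = 10)
(-1005 + D)*557 = (-1005 + 10)*557 = -995*557 = -554215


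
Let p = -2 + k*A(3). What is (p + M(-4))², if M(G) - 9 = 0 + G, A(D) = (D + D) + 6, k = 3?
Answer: 1521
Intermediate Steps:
A(D) = 6 + 2*D (A(D) = 2*D + 6 = 6 + 2*D)
M(G) = 9 + G (M(G) = 9 + (0 + G) = 9 + G)
p = 34 (p = -2 + 3*(6 + 2*3) = -2 + 3*(6 + 6) = -2 + 3*12 = -2 + 36 = 34)
(p + M(-4))² = (34 + (9 - 4))² = (34 + 5)² = 39² = 1521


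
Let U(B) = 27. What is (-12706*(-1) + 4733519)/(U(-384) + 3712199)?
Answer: 4746225/3712226 ≈ 1.2785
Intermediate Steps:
(-12706*(-1) + 4733519)/(U(-384) + 3712199) = (-12706*(-1) + 4733519)/(27 + 3712199) = (12706 + 4733519)/3712226 = 4746225*(1/3712226) = 4746225/3712226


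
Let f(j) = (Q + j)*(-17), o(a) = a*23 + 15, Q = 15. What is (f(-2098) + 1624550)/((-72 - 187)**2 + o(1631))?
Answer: 1659961/104609 ≈ 15.868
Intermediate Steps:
o(a) = 15 + 23*a (o(a) = 23*a + 15 = 15 + 23*a)
f(j) = -255 - 17*j (f(j) = (15 + j)*(-17) = -255 - 17*j)
(f(-2098) + 1624550)/((-72 - 187)**2 + o(1631)) = ((-255 - 17*(-2098)) + 1624550)/((-72 - 187)**2 + (15 + 23*1631)) = ((-255 + 35666) + 1624550)/((-259)**2 + (15 + 37513)) = (35411 + 1624550)/(67081 + 37528) = 1659961/104609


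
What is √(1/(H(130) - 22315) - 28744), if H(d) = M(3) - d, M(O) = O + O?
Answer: I*√14472854698863/22439 ≈ 169.54*I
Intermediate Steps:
M(O) = 2*O
H(d) = 6 - d (H(d) = 2*3 - d = 6 - d)
√(1/(H(130) - 22315) - 28744) = √(1/((6 - 1*130) - 22315) - 28744) = √(1/((6 - 130) - 22315) - 28744) = √(1/(-124 - 22315) - 28744) = √(1/(-22439) - 28744) = √(-1/22439 - 28744) = √(-644986617/22439) = I*√14472854698863/22439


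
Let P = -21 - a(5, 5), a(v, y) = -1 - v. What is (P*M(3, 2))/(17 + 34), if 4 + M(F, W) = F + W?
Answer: -5/17 ≈ -0.29412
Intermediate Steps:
M(F, W) = -4 + F + W (M(F, W) = -4 + (F + W) = -4 + F + W)
P = -15 (P = -21 - (-1 - 1*5) = -21 - (-1 - 5) = -21 - 1*(-6) = -21 + 6 = -15)
(P*M(3, 2))/(17 + 34) = (-15*(-4 + 3 + 2))/(17 + 34) = -15*1/51 = -5/17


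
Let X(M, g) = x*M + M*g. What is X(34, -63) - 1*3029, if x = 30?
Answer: -4151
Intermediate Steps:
X(M, g) = 30*M + M*g
X(34, -63) - 1*3029 = 34*(30 - 63) - 1*3029 = 34*(-33) - 3029 = -1122 - 3029 = -4151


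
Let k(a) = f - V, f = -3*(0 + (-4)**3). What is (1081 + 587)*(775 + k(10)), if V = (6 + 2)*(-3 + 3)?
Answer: 1612956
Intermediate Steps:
f = 192 (f = -3*(0 - 64) = -3*(-64) = 192)
V = 0 (V = 8*0 = 0)
k(a) = 192 (k(a) = 192 - 1*0 = 192 + 0 = 192)
(1081 + 587)*(775 + k(10)) = (1081 + 587)*(775 + 192) = 1668*967 = 1612956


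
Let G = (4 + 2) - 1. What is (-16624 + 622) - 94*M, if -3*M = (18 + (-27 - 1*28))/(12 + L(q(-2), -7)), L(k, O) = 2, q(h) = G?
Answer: -337781/21 ≈ -16085.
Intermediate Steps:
G = 5 (G = 6 - 1 = 5)
q(h) = 5
M = 37/42 (M = -(18 + (-27 - 1*28))/(3*(12 + 2)) = -(18 + (-27 - 28))/(3*14) = -(18 - 55)/(3*14) = -(-37)/(3*14) = -⅓*(-37/14) = 37/42 ≈ 0.88095)
(-16624 + 622) - 94*M = (-16624 + 622) - 94*37/42 = -16002 - 1*1739/21 = -16002 - 1739/21 = -337781/21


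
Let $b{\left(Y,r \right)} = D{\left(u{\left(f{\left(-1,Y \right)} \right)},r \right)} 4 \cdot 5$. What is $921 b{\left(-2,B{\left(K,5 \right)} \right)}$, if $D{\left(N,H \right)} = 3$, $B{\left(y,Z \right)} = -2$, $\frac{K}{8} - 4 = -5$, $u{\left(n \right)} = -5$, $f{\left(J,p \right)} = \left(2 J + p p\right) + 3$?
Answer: $55260$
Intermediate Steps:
$f{\left(J,p \right)} = 3 + p^{2} + 2 J$ ($f{\left(J,p \right)} = \left(2 J + p^{2}\right) + 3 = \left(p^{2} + 2 J\right) + 3 = 3 + p^{2} + 2 J$)
$K = -8$ ($K = 32 + 8 \left(-5\right) = 32 - 40 = -8$)
$b{\left(Y,r \right)} = 60$ ($b{\left(Y,r \right)} = 3 \cdot 4 \cdot 5 = 12 \cdot 5 = 60$)
$921 b{\left(-2,B{\left(K,5 \right)} \right)} = 921 \cdot 60 = 55260$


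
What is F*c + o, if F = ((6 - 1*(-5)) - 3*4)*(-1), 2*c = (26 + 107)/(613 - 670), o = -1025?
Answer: -6157/6 ≈ -1026.2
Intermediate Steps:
c = -7/6 (c = ((26 + 107)/(613 - 670))/2 = (133/(-57))/2 = (133*(-1/57))/2 = (½)*(-7/3) = -7/6 ≈ -1.1667)
F = 1 (F = ((6 + 5) - 12)*(-1) = (11 - 12)*(-1) = -1*(-1) = 1)
F*c + o = 1*(-7/6) - 1025 = -7/6 - 1025 = -6157/6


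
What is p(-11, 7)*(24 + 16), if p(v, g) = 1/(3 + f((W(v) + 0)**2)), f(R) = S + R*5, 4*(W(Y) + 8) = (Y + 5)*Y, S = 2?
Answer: 32/293 ≈ 0.10922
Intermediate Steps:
W(Y) = -8 + Y*(5 + Y)/4 (W(Y) = -8 + ((Y + 5)*Y)/4 = -8 + ((5 + Y)*Y)/4 = -8 + (Y*(5 + Y))/4 = -8 + Y*(5 + Y)/4)
f(R) = 2 + 5*R (f(R) = 2 + R*5 = 2 + 5*R)
p(v, g) = 1/(5 + 5*(-8 + v**2/4 + 5*v/4)**2) (p(v, g) = 1/(3 + (2 + 5*((-8 + v**2/4 + 5*v/4) + 0)**2)) = 1/(3 + (2 + 5*(-8 + v**2/4 + 5*v/4)**2)) = 1/(5 + 5*(-8 + v**2/4 + 5*v/4)**2))
p(-11, 7)*(24 + 16) = (16/(5*(16 + (-32 + (-11)**2 + 5*(-11))**2)))*(24 + 16) = (16/(5*(16 + (-32 + 121 - 55)**2)))*40 = (16/(5*(16 + 34**2)))*40 = (16/(5*(16 + 1156)))*40 = ((16/5)/1172)*40 = ((16/5)*(1/1172))*40 = (4/1465)*40 = 32/293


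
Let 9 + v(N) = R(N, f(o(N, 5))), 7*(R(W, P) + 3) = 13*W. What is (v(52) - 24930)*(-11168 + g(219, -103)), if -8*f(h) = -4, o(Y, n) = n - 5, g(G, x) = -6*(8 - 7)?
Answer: 1943359732/7 ≈ 2.7762e+8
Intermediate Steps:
g(G, x) = -6 (g(G, x) = -6*1 = -6)
o(Y, n) = -5 + n
f(h) = ½ (f(h) = -⅛*(-4) = ½)
R(W, P) = -3 + 13*W/7 (R(W, P) = -3 + (13*W)/7 = -3 + 13*W/7)
v(N) = -12 + 13*N/7 (v(N) = -9 + (-3 + 13*N/7) = -12 + 13*N/7)
(v(52) - 24930)*(-11168 + g(219, -103)) = ((-12 + (13/7)*52) - 24930)*(-11168 - 6) = ((-12 + 676/7) - 24930)*(-11174) = (592/7 - 24930)*(-11174) = -173918/7*(-11174) = 1943359732/7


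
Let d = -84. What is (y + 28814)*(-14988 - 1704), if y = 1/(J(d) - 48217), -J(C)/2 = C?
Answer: -23109805008420/48049 ≈ -4.8096e+8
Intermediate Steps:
J(C) = -2*C
y = -1/48049 (y = 1/(-2*(-84) - 48217) = 1/(168 - 48217) = 1/(-48049) = -1/48049 ≈ -2.0812e-5)
(y + 28814)*(-14988 - 1704) = (-1/48049 + 28814)*(-14988 - 1704) = (1384483885/48049)*(-16692) = -23109805008420/48049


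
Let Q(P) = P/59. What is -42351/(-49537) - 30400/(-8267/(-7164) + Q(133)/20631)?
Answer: -875438815519463973/33235314354389 ≈ -26341.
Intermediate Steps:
Q(P) = P/59 (Q(P) = P*(1/59) = P/59)
-42351/(-49537) - 30400/(-8267/(-7164) + Q(133)/20631) = -42351/(-49537) - 30400/(-8267/(-7164) + ((1/59)*133)/20631) = -42351*(-1/49537) - 30400/(-8267*(-1/7164) + (133/59)*(1/20631)) = 42351/49537 - 30400/(8267/7164 + 133/1217229) = 42351/49537 - 30400/3354594985/2906742852 = 42351/49537 - 30400*2906742852/3354594985 = 42351/49537 - 17672996540160/670918997 = -875438815519463973/33235314354389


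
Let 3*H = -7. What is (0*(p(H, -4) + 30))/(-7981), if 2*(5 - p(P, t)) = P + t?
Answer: 0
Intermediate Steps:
H = -7/3 (H = (⅓)*(-7) = -7/3 ≈ -2.3333)
p(P, t) = 5 - P/2 - t/2 (p(P, t) = 5 - (P + t)/2 = 5 + (-P/2 - t/2) = 5 - P/2 - t/2)
(0*(p(H, -4) + 30))/(-7981) = (0*((5 - ½*(-7/3) - ½*(-4)) + 30))/(-7981) = (0*((5 + 7/6 + 2) + 30))*(-1/7981) = (0*(49/6 + 30))*(-1/7981) = (0*(229/6))*(-1/7981) = 0*(-1/7981) = 0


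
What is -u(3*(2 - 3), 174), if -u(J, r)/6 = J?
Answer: -18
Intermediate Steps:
u(J, r) = -6*J
-u(3*(2 - 3), 174) = -(-6)*3*(2 - 3) = -(-6)*3*(-1) = -(-6)*(-3) = -1*18 = -18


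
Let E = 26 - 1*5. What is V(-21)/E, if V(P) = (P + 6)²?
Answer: 75/7 ≈ 10.714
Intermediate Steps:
V(P) = (6 + P)²
E = 21 (E = 26 - 5 = 21)
V(-21)/E = (6 - 21)²/21 = (-15)²*(1/21) = 225*(1/21) = 75/7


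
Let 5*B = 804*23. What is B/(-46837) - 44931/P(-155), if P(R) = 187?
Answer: -619154367/2576035 ≈ -240.35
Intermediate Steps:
B = 18492/5 (B = (804*23)/5 = (1/5)*18492 = 18492/5 ≈ 3698.4)
B/(-46837) - 44931/P(-155) = (18492/5)/(-46837) - 44931/187 = (18492/5)*(-1/46837) - 44931*1/187 = -18492/234185 - 2643/11 = -619154367/2576035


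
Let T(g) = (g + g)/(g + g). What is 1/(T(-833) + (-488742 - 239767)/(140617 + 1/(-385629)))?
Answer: -54225993092/226708204069 ≈ -0.23919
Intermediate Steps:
T(g) = 1 (T(g) = (2*g)/((2*g)) = (2*g)*(1/(2*g)) = 1)
1/(T(-833) + (-488742 - 239767)/(140617 + 1/(-385629))) = 1/(1 + (-488742 - 239767)/(140617 + 1/(-385629))) = 1/(1 - 728509/(140617 - 1/385629)) = 1/(1 - 728509/54225993092/385629) = 1/(1 - 728509*385629/54225993092) = 1/(1 - 280934197161/54225993092) = 1/(-226708204069/54225993092) = -54225993092/226708204069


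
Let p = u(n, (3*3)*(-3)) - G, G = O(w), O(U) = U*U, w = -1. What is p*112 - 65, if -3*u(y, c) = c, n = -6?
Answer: 831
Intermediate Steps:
O(U) = U**2
u(y, c) = -c/3
G = 1 (G = (-1)**2 = 1)
p = 8 (p = -3*3*(-3)/3 - 1*1 = -3*(-3) - 1 = -1/3*(-27) - 1 = 9 - 1 = 8)
p*112 - 65 = 8*112 - 65 = 896 - 65 = 831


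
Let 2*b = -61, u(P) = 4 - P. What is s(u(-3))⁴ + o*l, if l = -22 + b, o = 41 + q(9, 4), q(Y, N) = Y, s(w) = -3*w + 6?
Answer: 48000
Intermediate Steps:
s(w) = 6 - 3*w
b = -61/2 (b = (½)*(-61) = -61/2 ≈ -30.500)
o = 50 (o = 41 + 9 = 50)
l = -105/2 (l = -22 - 61/2 = -105/2 ≈ -52.500)
s(u(-3))⁴ + o*l = (6 - 3*(4 - 1*(-3)))⁴ + 50*(-105/2) = (6 - 3*(4 + 3))⁴ - 2625 = (6 - 3*7)⁴ - 2625 = (6 - 21)⁴ - 2625 = (-15)⁴ - 2625 = 50625 - 2625 = 48000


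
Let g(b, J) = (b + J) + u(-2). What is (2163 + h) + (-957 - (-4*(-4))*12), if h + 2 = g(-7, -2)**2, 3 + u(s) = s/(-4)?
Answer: 4577/4 ≈ 1144.3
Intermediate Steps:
u(s) = -3 - s/4 (u(s) = -3 + s/(-4) = -3 + s*(-1/4) = -3 - s/4)
g(b, J) = -5/2 + J + b (g(b, J) = (b + J) + (-3 - 1/4*(-2)) = (J + b) + (-3 + 1/2) = (J + b) - 5/2 = -5/2 + J + b)
h = 521/4 (h = -2 + (-5/2 - 2 - 7)**2 = -2 + (-23/2)**2 = -2 + 529/4 = 521/4 ≈ 130.25)
(2163 + h) + (-957 - (-4*(-4))*12) = (2163 + 521/4) + (-957 - (-4*(-4))*12) = 9173/4 + (-957 - 16*12) = 9173/4 + (-957 - 1*192) = 9173/4 + (-957 - 192) = 9173/4 - 1149 = 4577/4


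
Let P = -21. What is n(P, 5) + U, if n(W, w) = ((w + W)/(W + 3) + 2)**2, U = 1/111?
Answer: 25039/2997 ≈ 8.3547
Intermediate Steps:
U = 1/111 ≈ 0.0090090
n(W, w) = (2 + (W + w)/(3 + W))**2 (n(W, w) = ((W + w)/(3 + W) + 2)**2 = (2 + (W + w)/(3 + W))**2)
n(P, 5) + U = (6 + 5 + 3*(-21))**2/(3 - 21)**2 + 1/111 = (6 + 5 - 63)**2/(-18)**2 + 1/111 = (1/324)*(-52)**2 + 1/111 = (1/324)*2704 + 1/111 = 676/81 + 1/111 = 25039/2997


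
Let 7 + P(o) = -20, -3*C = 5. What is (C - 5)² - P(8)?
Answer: 643/9 ≈ 71.444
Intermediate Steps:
C = -5/3 (C = -⅓*5 = -5/3 ≈ -1.6667)
P(o) = -27 (P(o) = -7 - 20 = -27)
(C - 5)² - P(8) = (-5/3 - 5)² - 1*(-27) = (-20/3)² + 27 = 400/9 + 27 = 643/9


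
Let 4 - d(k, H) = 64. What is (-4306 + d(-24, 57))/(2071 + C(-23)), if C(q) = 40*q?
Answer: -4366/1151 ≈ -3.7932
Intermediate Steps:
d(k, H) = -60 (d(k, H) = 4 - 1*64 = 4 - 64 = -60)
(-4306 + d(-24, 57))/(2071 + C(-23)) = (-4306 - 60)/(2071 + 40*(-23)) = -4366/(2071 - 920) = -4366/1151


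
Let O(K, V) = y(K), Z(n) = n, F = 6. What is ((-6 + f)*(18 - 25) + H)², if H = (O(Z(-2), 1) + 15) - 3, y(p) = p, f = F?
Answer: 100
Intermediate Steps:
f = 6
O(K, V) = K
H = 10 (H = (-2 + 15) - 3 = 13 - 3 = 10)
((-6 + f)*(18 - 25) + H)² = ((-6 + 6)*(18 - 25) + 10)² = (0*(-7) + 10)² = (0 + 10)² = 10² = 100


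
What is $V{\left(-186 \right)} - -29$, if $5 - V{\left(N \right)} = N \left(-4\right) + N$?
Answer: $-524$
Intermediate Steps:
$V{\left(N \right)} = 5 + 3 N$ ($V{\left(N \right)} = 5 - \left(N \left(-4\right) + N\right) = 5 - \left(- 4 N + N\right) = 5 - - 3 N = 5 + 3 N$)
$V{\left(-186 \right)} - -29 = \left(5 + 3 \left(-186\right)\right) - -29 = \left(5 - 558\right) + 29 = -553 + 29 = -524$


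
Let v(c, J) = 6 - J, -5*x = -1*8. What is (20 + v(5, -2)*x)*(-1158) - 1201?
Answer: -195917/5 ≈ -39183.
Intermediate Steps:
x = 8/5 (x = -(-1)*8/5 = -⅕*(-8) = 8/5 ≈ 1.6000)
(20 + v(5, -2)*x)*(-1158) - 1201 = (20 + (6 - 1*(-2))*(8/5))*(-1158) - 1201 = (20 + (6 + 2)*(8/5))*(-1158) - 1201 = (20 + 8*(8/5))*(-1158) - 1201 = (20 + 64/5)*(-1158) - 1201 = (164/5)*(-1158) - 1201 = -189912/5 - 1201 = -195917/5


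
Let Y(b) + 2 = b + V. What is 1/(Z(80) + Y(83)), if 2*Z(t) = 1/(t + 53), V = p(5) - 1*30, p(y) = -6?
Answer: 266/11971 ≈ 0.022220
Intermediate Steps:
V = -36 (V = -6 - 1*30 = -6 - 30 = -36)
Z(t) = 1/(2*(53 + t)) (Z(t) = 1/(2*(t + 53)) = 1/(2*(53 + t)))
Y(b) = -38 + b (Y(b) = -2 + (b - 36) = -2 + (-36 + b) = -38 + b)
1/(Z(80) + Y(83)) = 1/(1/(2*(53 + 80)) + (-38 + 83)) = 1/((½)/133 + 45) = 1/((½)*(1/133) + 45) = 1/(1/266 + 45) = 1/(11971/266) = 266/11971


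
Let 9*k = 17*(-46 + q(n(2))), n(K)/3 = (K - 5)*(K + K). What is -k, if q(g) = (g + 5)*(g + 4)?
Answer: -16082/9 ≈ -1786.9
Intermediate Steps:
n(K) = 6*K*(-5 + K) (n(K) = 3*((K - 5)*(K + K)) = 3*((-5 + K)*(2*K)) = 3*(2*K*(-5 + K)) = 6*K*(-5 + K))
q(g) = (4 + g)*(5 + g) (q(g) = (5 + g)*(4 + g) = (4 + g)*(5 + g))
k = 16082/9 (k = (17*(-46 + (20 + (6*2*(-5 + 2))² + 9*(6*2*(-5 + 2)))))/9 = (17*(-46 + (20 + (6*2*(-3))² + 9*(6*2*(-3)))))/9 = (17*(-46 + (20 + (-36)² + 9*(-36))))/9 = (17*(-46 + (20 + 1296 - 324)))/9 = (17*(-46 + 992))/9 = (17*946)/9 = (⅑)*16082 = 16082/9 ≈ 1786.9)
-k = -1*16082/9 = -16082/9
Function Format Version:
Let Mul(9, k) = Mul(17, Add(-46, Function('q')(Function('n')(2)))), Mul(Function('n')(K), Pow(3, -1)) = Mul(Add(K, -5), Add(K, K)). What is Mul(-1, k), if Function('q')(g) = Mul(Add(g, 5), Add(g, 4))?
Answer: Rational(-16082, 9) ≈ -1786.9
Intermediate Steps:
Function('n')(K) = Mul(6, K, Add(-5, K)) (Function('n')(K) = Mul(3, Mul(Add(K, -5), Add(K, K))) = Mul(3, Mul(Add(-5, K), Mul(2, K))) = Mul(3, Mul(2, K, Add(-5, K))) = Mul(6, K, Add(-5, K)))
Function('q')(g) = Mul(Add(4, g), Add(5, g)) (Function('q')(g) = Mul(Add(5, g), Add(4, g)) = Mul(Add(4, g), Add(5, g)))
k = Rational(16082, 9) (k = Mul(Rational(1, 9), Mul(17, Add(-46, Add(20, Pow(Mul(6, 2, Add(-5, 2)), 2), Mul(9, Mul(6, 2, Add(-5, 2))))))) = Mul(Rational(1, 9), Mul(17, Add(-46, Add(20, Pow(Mul(6, 2, -3), 2), Mul(9, Mul(6, 2, -3)))))) = Mul(Rational(1, 9), Mul(17, Add(-46, Add(20, Pow(-36, 2), Mul(9, -36))))) = Mul(Rational(1, 9), Mul(17, Add(-46, Add(20, 1296, -324)))) = Mul(Rational(1, 9), Mul(17, Add(-46, 992))) = Mul(Rational(1, 9), Mul(17, 946)) = Mul(Rational(1, 9), 16082) = Rational(16082, 9) ≈ 1786.9)
Mul(-1, k) = Mul(-1, Rational(16082, 9)) = Rational(-16082, 9)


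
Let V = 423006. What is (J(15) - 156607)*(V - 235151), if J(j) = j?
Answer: -29416590160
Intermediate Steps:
(J(15) - 156607)*(V - 235151) = (15 - 156607)*(423006 - 235151) = -156592*187855 = -29416590160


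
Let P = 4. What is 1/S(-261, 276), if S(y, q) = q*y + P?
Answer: -1/72032 ≈ -1.3883e-5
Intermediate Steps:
S(y, q) = 4 + q*y (S(y, q) = q*y + 4 = 4 + q*y)
1/S(-261, 276) = 1/(4 + 276*(-261)) = 1/(4 - 72036) = 1/(-72032) = -1/72032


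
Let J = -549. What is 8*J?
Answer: -4392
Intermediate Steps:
8*J = 8*(-549) = -4392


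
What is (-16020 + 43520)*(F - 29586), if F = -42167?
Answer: -1973207500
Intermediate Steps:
(-16020 + 43520)*(F - 29586) = (-16020 + 43520)*(-42167 - 29586) = 27500*(-71753) = -1973207500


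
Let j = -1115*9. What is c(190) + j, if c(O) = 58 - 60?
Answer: -10037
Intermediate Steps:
c(O) = -2
j = -10035
c(190) + j = -2 - 10035 = -10037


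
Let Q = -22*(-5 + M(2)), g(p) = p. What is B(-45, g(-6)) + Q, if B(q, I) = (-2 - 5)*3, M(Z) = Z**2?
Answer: 1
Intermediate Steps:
B(q, I) = -21 (B(q, I) = -7*3 = -21)
Q = 22 (Q = -22*(-5 + 2**2) = -22*(-5 + 4) = -22*(-1) = 22)
B(-45, g(-6)) + Q = -21 + 22 = 1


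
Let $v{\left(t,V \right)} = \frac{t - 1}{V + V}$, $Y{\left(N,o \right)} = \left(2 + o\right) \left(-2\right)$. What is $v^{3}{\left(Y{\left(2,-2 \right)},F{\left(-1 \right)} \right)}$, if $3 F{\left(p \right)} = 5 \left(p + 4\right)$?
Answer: $- \frac{1}{1000} \approx -0.001$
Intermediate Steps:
$Y{\left(N,o \right)} = -4 - 2 o$
$F{\left(p \right)} = \frac{20}{3} + \frac{5 p}{3}$ ($F{\left(p \right)} = \frac{5 \left(p + 4\right)}{3} = \frac{5 \left(4 + p\right)}{3} = \frac{20 + 5 p}{3} = \frac{20}{3} + \frac{5 p}{3}$)
$v{\left(t,V \right)} = \frac{-1 + t}{2 V}$
$v^{3}{\left(Y{\left(2,-2 \right)},F{\left(-1 \right)} \right)} = \left(\frac{-1 - 0}{2 \left(\frac{20}{3} + \frac{5}{3} \left(-1\right)\right)}\right)^{3} = \left(\frac{-1 + \left(-4 + 4\right)}{2 \left(\frac{20}{3} - \frac{5}{3}\right)}\right)^{3} = \left(\frac{-1 + 0}{2 \cdot 5}\right)^{3} = \left(\frac{1}{2} \cdot \frac{1}{5} \left(-1\right)\right)^{3} = \left(- \frac{1}{10}\right)^{3} = - \frac{1}{1000}$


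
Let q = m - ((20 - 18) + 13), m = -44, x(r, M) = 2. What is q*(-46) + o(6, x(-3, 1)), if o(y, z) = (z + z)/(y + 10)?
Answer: 10857/4 ≈ 2714.3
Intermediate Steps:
o(y, z) = 2*z/(10 + y) (o(y, z) = (2*z)/(10 + y) = 2*z/(10 + y))
q = -59 (q = -44 - ((20 - 18) + 13) = -44 - (2 + 13) = -44 - 1*15 = -44 - 15 = -59)
q*(-46) + o(6, x(-3, 1)) = -59*(-46) + 2*2/(10 + 6) = 2714 + 2*2/16 = 2714 + 2*2*(1/16) = 2714 + ¼ = 10857/4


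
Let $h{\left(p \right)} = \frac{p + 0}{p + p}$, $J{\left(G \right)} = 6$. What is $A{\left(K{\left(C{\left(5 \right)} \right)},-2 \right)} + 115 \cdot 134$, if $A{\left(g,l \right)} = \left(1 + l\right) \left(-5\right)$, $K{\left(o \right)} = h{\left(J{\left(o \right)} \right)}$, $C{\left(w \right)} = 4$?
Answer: $15415$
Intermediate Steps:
$h{\left(p \right)} = \frac{1}{2}$ ($h{\left(p \right)} = \frac{p}{2 p} = p \frac{1}{2 p} = \frac{1}{2}$)
$K{\left(o \right)} = \frac{1}{2}$
$A{\left(g,l \right)} = -5 - 5 l$
$A{\left(K{\left(C{\left(5 \right)} \right)},-2 \right)} + 115 \cdot 134 = \left(-5 - -10\right) + 115 \cdot 134 = \left(-5 + 10\right) + 15410 = 5 + 15410 = 15415$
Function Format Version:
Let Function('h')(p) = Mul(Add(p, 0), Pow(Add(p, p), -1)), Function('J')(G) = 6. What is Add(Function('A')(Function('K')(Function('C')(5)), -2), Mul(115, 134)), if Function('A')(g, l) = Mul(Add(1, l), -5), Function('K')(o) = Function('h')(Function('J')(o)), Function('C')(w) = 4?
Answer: 15415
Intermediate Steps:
Function('h')(p) = Rational(1, 2) (Function('h')(p) = Mul(p, Pow(Mul(2, p), -1)) = Mul(p, Mul(Rational(1, 2), Pow(p, -1))) = Rational(1, 2))
Function('K')(o) = Rational(1, 2)
Function('A')(g, l) = Add(-5, Mul(-5, l))
Add(Function('A')(Function('K')(Function('C')(5)), -2), Mul(115, 134)) = Add(Add(-5, Mul(-5, -2)), Mul(115, 134)) = Add(Add(-5, 10), 15410) = Add(5, 15410) = 15415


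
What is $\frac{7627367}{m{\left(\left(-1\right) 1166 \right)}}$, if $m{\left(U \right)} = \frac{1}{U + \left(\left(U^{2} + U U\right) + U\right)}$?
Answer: $20721878118260$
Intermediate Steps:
$m{\left(U \right)} = \frac{1}{2 U + 2 U^{2}}$ ($m{\left(U \right)} = \frac{1}{U + \left(\left(U^{2} + U^{2}\right) + U\right)} = \frac{1}{U + \left(2 U^{2} + U\right)} = \frac{1}{U + \left(U + 2 U^{2}\right)} = \frac{1}{2 U + 2 U^{2}}$)
$\frac{7627367}{m{\left(\left(-1\right) 1166 \right)}} = \frac{7627367}{\frac{1}{2} \frac{1}{\left(-1\right) 1166} \frac{1}{1 - 1166}} = \frac{7627367}{\frac{1}{2} \frac{1}{-1166} \frac{1}{1 - 1166}} = \frac{7627367}{\frac{1}{2} \left(- \frac{1}{1166}\right) \frac{1}{-1165}} = \frac{7627367}{\frac{1}{2} \left(- \frac{1}{1166}\right) \left(- \frac{1}{1165}\right)} = 7627367 \frac{1}{\frac{1}{2716780}} = 7627367 \cdot 2716780 = 20721878118260$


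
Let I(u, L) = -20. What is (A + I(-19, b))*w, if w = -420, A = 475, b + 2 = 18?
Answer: -191100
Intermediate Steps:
b = 16 (b = -2 + 18 = 16)
(A + I(-19, b))*w = (475 - 20)*(-420) = 455*(-420) = -191100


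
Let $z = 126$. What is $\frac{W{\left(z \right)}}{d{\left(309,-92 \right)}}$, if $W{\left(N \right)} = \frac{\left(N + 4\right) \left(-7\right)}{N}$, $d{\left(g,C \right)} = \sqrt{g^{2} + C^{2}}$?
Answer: $- \frac{13 \sqrt{103945}}{187101} \approx -0.022401$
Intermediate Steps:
$d{\left(g,C \right)} = \sqrt{C^{2} + g^{2}}$
$W{\left(N \right)} = \frac{-28 - 7 N}{N}$ ($W{\left(N \right)} = \frac{\left(4 + N\right) \left(-7\right)}{N} = \frac{-28 - 7 N}{N}$)
$\frac{W{\left(z \right)}}{d{\left(309,-92 \right)}} = \frac{-7 - \frac{28}{126}}{\sqrt{\left(-92\right)^{2} + 309^{2}}} = \frac{-7 - \frac{2}{9}}{\sqrt{8464 + 95481}} = \frac{-7 - \frac{2}{9}}{\sqrt{103945}} = - \frac{65 \frac{\sqrt{103945}}{103945}}{9} = - \frac{13 \sqrt{103945}}{187101}$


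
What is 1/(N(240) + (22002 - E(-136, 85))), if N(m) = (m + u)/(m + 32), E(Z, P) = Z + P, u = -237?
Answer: 272/5998419 ≈ 4.5345e-5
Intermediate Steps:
E(Z, P) = P + Z
N(m) = (-237 + m)/(32 + m) (N(m) = (m - 237)/(m + 32) = (-237 + m)/(32 + m))
1/(N(240) + (22002 - E(-136, 85))) = 1/((-237 + 240)/(32 + 240) + (22002 - (85 - 136))) = 1/(3/272 + (22002 - 1*(-51))) = 1/((1/272)*3 + (22002 + 51)) = 1/(3/272 + 22053) = 1/(5998419/272) = 272/5998419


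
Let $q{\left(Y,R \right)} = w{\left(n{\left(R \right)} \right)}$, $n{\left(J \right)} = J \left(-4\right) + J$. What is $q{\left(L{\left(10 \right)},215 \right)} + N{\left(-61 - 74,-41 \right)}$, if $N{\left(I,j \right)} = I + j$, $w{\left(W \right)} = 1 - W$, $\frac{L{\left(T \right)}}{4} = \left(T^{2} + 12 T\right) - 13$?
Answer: $470$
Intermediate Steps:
$L{\left(T \right)} = -52 + 4 T^{2} + 48 T$ ($L{\left(T \right)} = 4 \left(\left(T^{2} + 12 T\right) - 13\right) = 4 \left(-13 + T^{2} + 12 T\right) = -52 + 4 T^{2} + 48 T$)
$n{\left(J \right)} = - 3 J$ ($n{\left(J \right)} = - 4 J + J = - 3 J$)
$q{\left(Y,R \right)} = 1 + 3 R$ ($q{\left(Y,R \right)} = 1 - - 3 R = 1 + 3 R$)
$q{\left(L{\left(10 \right)},215 \right)} + N{\left(-61 - 74,-41 \right)} = \left(1 + 3 \cdot 215\right) - 176 = \left(1 + 645\right) - 176 = 646 - 176 = 470$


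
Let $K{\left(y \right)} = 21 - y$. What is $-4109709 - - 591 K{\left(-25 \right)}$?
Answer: $-4082523$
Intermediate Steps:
$-4109709 - - 591 K{\left(-25 \right)} = -4109709 - - 591 \left(21 - -25\right) = -4109709 - - 591 \left(21 + 25\right) = -4109709 - \left(-591\right) 46 = -4109709 - -27186 = -4109709 + 27186 = -4082523$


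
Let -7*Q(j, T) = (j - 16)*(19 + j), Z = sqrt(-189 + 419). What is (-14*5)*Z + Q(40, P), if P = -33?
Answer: -1416/7 - 70*sqrt(230) ≈ -1263.9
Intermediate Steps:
Z = sqrt(230) ≈ 15.166
Q(j, T) = -(-16 + j)*(19 + j)/7 (Q(j, T) = -(j - 16)*(19 + j)/7 = -(-16 + j)*(19 + j)/7)
(-14*5)*Z + Q(40, P) = (-14*5)*sqrt(230) + (304/7 - 3/7*40 - 1/7*40**2) = -70*sqrt(230) + (304/7 - 120/7 - 1/7*1600) = -70*sqrt(230) + (304/7 - 120/7 - 1600/7) = -70*sqrt(230) - 1416/7 = -1416/7 - 70*sqrt(230)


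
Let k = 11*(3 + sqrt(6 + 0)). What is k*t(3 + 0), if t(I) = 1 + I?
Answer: 132 + 44*sqrt(6) ≈ 239.78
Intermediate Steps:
k = 33 + 11*sqrt(6) (k = 11*(3 + sqrt(6)) = 33 + 11*sqrt(6) ≈ 59.944)
k*t(3 + 0) = (33 + 11*sqrt(6))*(1 + (3 + 0)) = (33 + 11*sqrt(6))*(1 + 3) = (33 + 11*sqrt(6))*4 = 132 + 44*sqrt(6)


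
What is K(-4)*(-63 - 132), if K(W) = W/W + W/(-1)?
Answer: -975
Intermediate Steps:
K(W) = 1 - W (K(W) = 1 + W*(-1) = 1 - W)
K(-4)*(-63 - 132) = (1 - 1*(-4))*(-63 - 132) = (1 + 4)*(-195) = 5*(-195) = -975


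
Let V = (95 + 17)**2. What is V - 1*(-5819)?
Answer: 18363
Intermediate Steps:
V = 12544 (V = 112**2 = 12544)
V - 1*(-5819) = 12544 - 1*(-5819) = 12544 + 5819 = 18363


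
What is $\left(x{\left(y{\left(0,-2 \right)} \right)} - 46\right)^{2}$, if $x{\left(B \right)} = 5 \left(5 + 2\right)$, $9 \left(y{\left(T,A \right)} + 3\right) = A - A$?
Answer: $121$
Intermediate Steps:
$y{\left(T,A \right)} = -3$ ($y{\left(T,A \right)} = -3 + \frac{A - A}{9} = -3 + \frac{1}{9} \cdot 0 = -3 + 0 = -3$)
$x{\left(B \right)} = 35$ ($x{\left(B \right)} = 5 \cdot 7 = 35$)
$\left(x{\left(y{\left(0,-2 \right)} \right)} - 46\right)^{2} = \left(35 - 46\right)^{2} = \left(-11\right)^{2} = 121$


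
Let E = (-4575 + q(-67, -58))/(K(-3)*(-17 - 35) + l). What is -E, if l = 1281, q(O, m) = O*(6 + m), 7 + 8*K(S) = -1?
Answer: 1091/1333 ≈ 0.81845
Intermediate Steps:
K(S) = -1 (K(S) = -7/8 + (1/8)*(-1) = -7/8 - 1/8 = -1)
E = -1091/1333 (E = (-4575 - 67*(6 - 58))/(-(-17 - 35) + 1281) = (-4575 - 67*(-52))/(-1*(-52) + 1281) = (-4575 + 3484)/(52 + 1281) = -1091/1333 ≈ -0.81845)
-E = -1*(-1091/1333) = 1091/1333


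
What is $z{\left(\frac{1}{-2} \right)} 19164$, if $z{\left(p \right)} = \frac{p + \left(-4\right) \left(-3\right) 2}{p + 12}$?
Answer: $\frac{900708}{23} \approx 39161.0$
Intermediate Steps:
$z{\left(p \right)} = \frac{24 + p}{12 + p}$ ($z{\left(p \right)} = \frac{p + 12 \cdot 2}{12 + p} = \frac{p + 24}{12 + p} = \frac{24 + p}{12 + p}$)
$z{\left(\frac{1}{-2} \right)} 19164 = \frac{24 + \frac{1}{-2}}{12 + \frac{1}{-2}} \cdot 19164 = \frac{24 - \frac{1}{2}}{12 - \frac{1}{2}} \cdot 19164 = \frac{1}{\frac{23}{2}} \cdot \frac{47}{2} \cdot 19164 = \frac{2}{23} \cdot \frac{47}{2} \cdot 19164 = \frac{47}{23} \cdot 19164 = \frac{900708}{23}$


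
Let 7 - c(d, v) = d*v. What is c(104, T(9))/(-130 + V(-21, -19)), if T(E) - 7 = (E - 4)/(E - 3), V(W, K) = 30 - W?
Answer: 2423/237 ≈ 10.224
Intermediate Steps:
T(E) = 7 + (-4 + E)/(-3 + E) (T(E) = 7 + (E - 4)/(E - 3) = 7 + (-4 + E)/(-3 + E))
c(d, v) = 7 - d*v
c(104, T(9))/(-130 + V(-21, -19)) = (7 - 1*104*(-25 + 8*9)/(-3 + 9))/(-130 + (30 - 1*(-21))) = (7 - 1*104*(-25 + 72)/6)/(-130 + (30 + 21)) = (7 - 1*104*(⅙)*47)/(-130 + 51) = (7 - 1*104*47/6)/(-79) = -(7 - 2444/3)/79 = -1/79*(-2423/3) = 2423/237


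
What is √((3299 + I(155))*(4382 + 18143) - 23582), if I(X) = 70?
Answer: √75863143 ≈ 8709.9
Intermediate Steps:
√((3299 + I(155))*(4382 + 18143) - 23582) = √((3299 + 70)*(4382 + 18143) - 23582) = √(3369*22525 - 23582) = √(75886725 - 23582) = √75863143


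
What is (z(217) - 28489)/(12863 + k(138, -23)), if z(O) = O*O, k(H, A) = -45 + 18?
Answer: 4650/3209 ≈ 1.4490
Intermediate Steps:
k(H, A) = -27
z(O) = O²
(z(217) - 28489)/(12863 + k(138, -23)) = (217² - 28489)/(12863 - 27) = (47089 - 28489)/12836 = 18600*(1/12836) = 4650/3209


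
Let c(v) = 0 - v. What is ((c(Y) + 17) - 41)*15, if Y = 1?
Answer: -375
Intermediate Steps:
c(v) = -v
((c(Y) + 17) - 41)*15 = ((-1*1 + 17) - 41)*15 = ((-1 + 17) - 41)*15 = (16 - 41)*15 = -25*15 = -375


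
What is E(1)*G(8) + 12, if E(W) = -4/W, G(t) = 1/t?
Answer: 23/2 ≈ 11.500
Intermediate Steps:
E(1)*G(8) + 12 = -4/1/8 + 12 = -4*1*(⅛) + 12 = -4*⅛ + 12 = -½ + 12 = 23/2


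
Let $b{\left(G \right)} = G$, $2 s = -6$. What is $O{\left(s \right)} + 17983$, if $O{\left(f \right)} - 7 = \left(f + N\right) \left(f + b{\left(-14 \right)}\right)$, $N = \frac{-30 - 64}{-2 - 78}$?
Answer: $\frac{720841}{40} \approx 18021.0$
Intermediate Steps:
$s = -3$ ($s = \frac{1}{2} \left(-6\right) = -3$)
$N = \frac{47}{40}$ ($N = - \frac{94}{-80} = \left(-94\right) \left(- \frac{1}{80}\right) = \frac{47}{40} \approx 1.175$)
$O{\left(f \right)} = 7 + \left(-14 + f\right) \left(\frac{47}{40} + f\right)$ ($O{\left(f \right)} = 7 + \left(f + \frac{47}{40}\right) \left(f - 14\right) = 7 + \left(\frac{47}{40} + f\right) \left(-14 + f\right) = 7 + \left(-14 + f\right) \left(\frac{47}{40} + f\right)$)
$O{\left(s \right)} + 17983 = \left(- \frac{189}{20} + \left(-3\right)^{2} - - \frac{1539}{40}\right) + 17983 = \left(- \frac{189}{20} + 9 + \frac{1539}{40}\right) + 17983 = \frac{1521}{40} + 17983 = \frac{720841}{40}$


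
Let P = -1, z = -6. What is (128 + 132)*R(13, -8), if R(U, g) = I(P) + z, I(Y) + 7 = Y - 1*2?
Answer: -4160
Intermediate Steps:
I(Y) = -9 + Y (I(Y) = -7 + (Y - 1*2) = -7 + (Y - 2) = -7 + (-2 + Y) = -9 + Y)
R(U, g) = -16 (R(U, g) = (-9 - 1) - 6 = -10 - 6 = -16)
(128 + 132)*R(13, -8) = (128 + 132)*(-16) = 260*(-16) = -4160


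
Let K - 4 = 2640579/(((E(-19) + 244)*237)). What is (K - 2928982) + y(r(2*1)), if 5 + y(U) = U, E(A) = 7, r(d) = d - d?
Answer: -58077923714/19829 ≈ -2.9289e+6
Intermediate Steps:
r(d) = 0
y(U) = -5 + U
K = 959509/19829 (K = 4 + 2640579/(((7 + 244)*237)) = 4 + 2640579/((251*237)) = 4 + 2640579/59487 = 4 + 2640579*(1/59487) = 4 + 880193/19829 = 959509/19829 ≈ 48.389)
(K - 2928982) + y(r(2*1)) = (959509/19829 - 2928982) + (-5 + 0) = -58077824569/19829 - 5 = -58077923714/19829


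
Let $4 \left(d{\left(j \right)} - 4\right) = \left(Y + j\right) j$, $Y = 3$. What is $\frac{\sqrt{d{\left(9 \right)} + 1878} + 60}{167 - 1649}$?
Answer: $- \frac{10}{247} - \frac{\sqrt{1909}}{1482} \approx -0.069968$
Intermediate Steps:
$d{\left(j \right)} = 4 + \frac{j \left(3 + j\right)}{4}$ ($d{\left(j \right)} = 4 + \frac{\left(3 + j\right) j}{4} = 4 + \frac{j \left(3 + j\right)}{4}$)
$\frac{\sqrt{d{\left(9 \right)} + 1878} + 60}{167 - 1649} = \frac{\sqrt{\left(4 + \frac{9^{2}}{4} + \frac{3}{4} \cdot 9\right) + 1878} + 60}{167 - 1649} = \frac{\sqrt{\left(4 + \frac{1}{4} \cdot 81 + \frac{27}{4}\right) + 1878} + 60}{-1482} = \left(\sqrt{\left(4 + \frac{81}{4} + \frac{27}{4}\right) + 1878} + 60\right) \left(- \frac{1}{1482}\right) = \left(\sqrt{31 + 1878} + 60\right) \left(- \frac{1}{1482}\right) = \left(\sqrt{1909} + 60\right) \left(- \frac{1}{1482}\right) = \left(60 + \sqrt{1909}\right) \left(- \frac{1}{1482}\right) = - \frac{10}{247} - \frac{\sqrt{1909}}{1482}$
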